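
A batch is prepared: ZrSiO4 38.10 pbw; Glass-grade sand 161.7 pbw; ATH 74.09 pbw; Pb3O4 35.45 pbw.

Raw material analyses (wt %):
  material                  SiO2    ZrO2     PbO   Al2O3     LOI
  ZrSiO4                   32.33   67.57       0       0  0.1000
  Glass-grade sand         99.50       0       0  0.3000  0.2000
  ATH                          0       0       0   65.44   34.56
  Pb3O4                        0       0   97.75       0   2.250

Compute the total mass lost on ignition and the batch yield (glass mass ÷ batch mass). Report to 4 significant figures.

Full precision is kept from first step to last. Rounding to 4 significant figures applies to each working value as displayed — every reported figure includes exactly one rounding; derived quantities (the totals, net glass mass, four oxide percentages, ignition loss, yield) are recomputed in exact precision starting from the weights on 282.6 pbw of glass, as they appear in question or answer.
Each material's LOI contribution:
  ZrSiO4: 38.10 × 0.001000 = 0.03810 pbw
  Glass-grade sand: 161.7 × 0.002000 = 0.3234 pbw
  ATH: 74.09 × 0.3456 = 25.61 pbw
  Pb3O4: 35.45 × 0.02250 = 0.7976 pbw
Total LOI = 26.76 pbw
Glass = batch − LOI = 309.3 − 26.76 = 282.6 pbw

LOI loss = 26.76 pbw; glass = 282.6 pbw; yield = 91.35%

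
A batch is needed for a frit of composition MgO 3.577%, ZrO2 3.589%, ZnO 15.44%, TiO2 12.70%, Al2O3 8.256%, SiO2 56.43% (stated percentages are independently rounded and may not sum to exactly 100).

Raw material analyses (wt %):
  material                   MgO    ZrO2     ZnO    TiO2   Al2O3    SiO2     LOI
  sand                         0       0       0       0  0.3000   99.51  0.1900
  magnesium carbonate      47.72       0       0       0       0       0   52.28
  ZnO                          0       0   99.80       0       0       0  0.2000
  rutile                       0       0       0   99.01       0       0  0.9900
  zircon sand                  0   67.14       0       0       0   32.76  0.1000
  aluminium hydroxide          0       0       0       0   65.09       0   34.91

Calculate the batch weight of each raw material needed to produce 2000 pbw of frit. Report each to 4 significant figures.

Batch per 2000 pbw frit:
  sand: 1099 pbw
  magnesium carbonate: 149.9 pbw
  ZnO: 309.4 pbw
  rutile: 256.5 pbw
  zircon sand: 106.9 pbw
  aluminium hydroxide: 248.6 pbw
Total batch = 2170 pbw; LOI loss = 170.5 pbw; yield = 92.14%

All arithmetic carries full float precision from first step to last; in-progress results appear, rounded to 4 significant figures, in the printout — every reported value sees exactly one rounding; derived quantities are recomputed in exact precision (glass mass, totals, the six compositions, ignition loss, yield) using the weight values per 2000 pbw of glass, precisely as stated by either problem or answer.
Target oxide masses per 2000 pbw frit:
  MgO: 3.577% × 2000 = 71.54 pbw
  ZrO2: 3.589% × 2000 = 71.78 pbw
  ZnO: 15.44% × 2000 = 308.8 pbw
  TiO2: 12.70% × 2000 = 254.0 pbw
  Al2O3: 8.256% × 2000 = 165.1 pbw
  SiO2: 56.43% × 2000 = 1129 pbw
Sums-versus-targets review with the batch weights as given, under the basis named above (target by target, the sums agree given rounding of the digits):
  MgO: 149.9·0.4772 = 71.53 pbw (target 71.54 pbw)
  ZrO2: 106.9·0.6714 = 71.77 pbw (target 71.78 pbw)
  ZnO: 309.4·0.9980 = 308.8 pbw (target 308.8 pbw)
  TiO2: 256.5·0.9901 = 254.0 pbw (target 254.0 pbw)
  Al2O3: 1099·0.003000 + 248.6·0.6509 = 165.1 pbw (target 165.1 pbw)
  SiO2: 1099·0.9951 + 106.9·0.3276 = 1129 pbw (target 1129 pbw)
Glass-mass closure: the batch minus its LOI: 2000 pbw (the Σ of target masses is 2000 pbw; stated basis 2000 pbw — rounding explains the deltas).
Total batch = Σ batch = 2170 pbw; Σ batch·LOI gives LOI loss = 170.5 pbw; glass ÷ batch gives a yield of 92.14%.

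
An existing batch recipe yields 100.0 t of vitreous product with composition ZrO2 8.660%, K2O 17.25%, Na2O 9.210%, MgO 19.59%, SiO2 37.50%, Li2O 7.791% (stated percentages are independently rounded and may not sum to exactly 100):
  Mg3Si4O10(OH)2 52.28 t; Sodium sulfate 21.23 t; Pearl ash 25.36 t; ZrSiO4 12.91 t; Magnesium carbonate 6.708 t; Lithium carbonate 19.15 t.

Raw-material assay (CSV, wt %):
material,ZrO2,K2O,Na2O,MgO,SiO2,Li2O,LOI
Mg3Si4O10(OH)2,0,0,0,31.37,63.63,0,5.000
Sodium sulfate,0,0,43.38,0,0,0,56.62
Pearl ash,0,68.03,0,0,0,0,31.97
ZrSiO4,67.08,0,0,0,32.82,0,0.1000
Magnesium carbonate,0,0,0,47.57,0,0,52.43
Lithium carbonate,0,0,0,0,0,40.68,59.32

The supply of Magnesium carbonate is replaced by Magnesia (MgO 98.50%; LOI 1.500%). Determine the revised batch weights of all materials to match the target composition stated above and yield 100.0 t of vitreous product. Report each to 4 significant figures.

Working values appear rounded off to 4 significant figures on the page. All arithmetic keeps full float precision from first step to last. Each reported number includes exactly one rounding. Derived quantities are recomputed at exact precision (six oxide percentages, ignition loss, totals, yield, glass mass) using the weight values for 100.0 t of glass, as they appear in either problem or answer.
Target masses of each oxide per 100.0 t vitreous product:
  ZrO2: 8.660% × 100.0 = 8.660 t
  K2O: 17.25% × 100.0 = 17.25 t
  Na2O: 9.210% × 100.0 = 9.210 t
  MgO: 19.59% × 100.0 = 19.59 t
  SiO2: 37.50% × 100.0 = 37.50 t
  Li2O: 7.791% × 100.0 = 7.791 t
Sums-versus-targets review from the weights as reported, against the basis in use (every target is met by its sum modulo rounding of the values):
  ZrO2: 12.91·0.6708 = 8.660 t (target 8.660 t)
  K2O: 25.36·0.6803 = 17.25 t (target 17.25 t)
  Na2O: 21.23·0.4338 = 9.210 t (target 9.210 t)
  MgO: 52.28·0.3137 + 3.240·0.9850 = 19.59 t (target 19.59 t)
  SiO2: 52.28·0.6363 + 12.91·0.3282 = 37.50 t (target 37.50 t)
  Li2O: 19.15·0.4068 = 7.790 t (target 7.791 t)
Glass-mass sanity pass: Σ batch − LOI loss = 100.0 t (targets for the oxides total 100.0 t; against the stated basis, 100.0 t — differing by rounding only).
Batch grand total — Σ batch = 134.2 t; Σ batch·LOI gives LOI loss = 34.16 t; the yield ratio, glass ÷ batch: 74.54%.

Revised batch per 100.0 t vitreous product:
  Mg3Si4O10(OH)2: 52.28 t
  Sodium sulfate: 21.23 t
  Pearl ash: 25.36 t
  ZrSiO4: 12.91 t
  Magnesia: 3.240 t
  Lithium carbonate: 19.15 t
Total batch = 134.2 t; LOI loss = 34.16 t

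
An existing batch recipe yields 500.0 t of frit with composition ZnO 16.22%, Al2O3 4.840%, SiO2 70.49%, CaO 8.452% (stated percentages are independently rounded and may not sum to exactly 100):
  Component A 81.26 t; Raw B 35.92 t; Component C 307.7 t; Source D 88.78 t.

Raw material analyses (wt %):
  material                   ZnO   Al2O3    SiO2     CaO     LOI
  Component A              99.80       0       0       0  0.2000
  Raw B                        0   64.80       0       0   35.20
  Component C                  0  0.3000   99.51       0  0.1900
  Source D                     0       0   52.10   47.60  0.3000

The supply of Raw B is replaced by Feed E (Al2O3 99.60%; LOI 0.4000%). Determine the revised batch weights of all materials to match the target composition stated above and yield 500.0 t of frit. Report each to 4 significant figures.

Revised batch per 500.0 t frit:
  Component A: 81.26 t
  Feed E: 23.37 t
  Component C: 307.7 t
  Source D: 88.78 t
Total batch = 501.1 t; LOI loss = 1.107 t

Values along the way appear with 4-significant-digit rounding as written; all arithmetic carries full precision throughout. A single rounding finalizes every reported number; the derived quantities are carried at full precision (the totals, net glass mass, LOI, yield, the four compositions) starting from the weights at 500.0 t of glass exactly as shown in the problem or answer text.
Oxide mass targets, per 500.0 t frit:
  ZnO: 16.22% × 500.0 = 81.10 t
  Al2O3: 4.840% × 500.0 = 24.20 t
  SiO2: 70.49% × 500.0 = 352.4 t
  CaO: 8.452% × 500.0 = 42.26 t
Mass-balance tally per oxide per the reported batch figures, versus the basis set out (target by target, the sums agree inside rounding margins):
  ZnO: 81.26·0.9980 = 81.10 t (target 81.10 t)
  Al2O3: 23.37·0.9960 + 307.7·0.003000 = 24.20 t (target 24.20 t)
  SiO2: 307.7·0.9951 + 88.78·0.5210 = 352.4 t (target 352.4 t)
  CaO: 88.78·0.4760 = 42.26 t (target 42.26 t)
Glass mass check: batch total minus LOI = 500.0 t (the Σ of target masses is 500.0 t; with the basis standing at 500.0 t — gaps are rounding artifacts).
Batch grand total — Σ batch = 501.1 t; the LOI term Σ batch·LOI equals 1.107 t; as yield: glass ÷ batch → 99.78%.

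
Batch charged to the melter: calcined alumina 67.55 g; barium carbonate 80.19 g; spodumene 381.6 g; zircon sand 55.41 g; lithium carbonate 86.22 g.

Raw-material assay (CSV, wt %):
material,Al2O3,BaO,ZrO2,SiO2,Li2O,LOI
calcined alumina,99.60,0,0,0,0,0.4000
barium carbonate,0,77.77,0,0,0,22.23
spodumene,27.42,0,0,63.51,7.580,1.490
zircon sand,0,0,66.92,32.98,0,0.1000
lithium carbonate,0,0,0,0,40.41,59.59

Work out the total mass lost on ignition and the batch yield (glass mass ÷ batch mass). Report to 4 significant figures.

In-progress results are printed rounded to 4 significant digits in the printout. The whole derivation maintains full float precision end to end; every reported result takes a single rounding. Derived quantities (yield, the five compositions, net glass mass, totals, LOI) are re-derived starting from the weights on 595.8 g of glass in full precision as written in the question or the answer.
Ignition loss by material:
  calcined alumina: 67.55 × 0.004000 = 0.2702 g
  barium carbonate: 80.19 × 0.2223 = 17.83 g
  spodumene: 381.6 × 0.01490 = 5.686 g
  zircon sand: 55.41 × 0.001000 = 0.05541 g
  lithium carbonate: 86.22 × 0.5959 = 51.38 g
Total LOI = 75.22 g
Glass = batch − LOI = 671.0 − 75.22 = 595.8 g

LOI loss = 75.22 g; glass = 595.8 g; yield = 88.79%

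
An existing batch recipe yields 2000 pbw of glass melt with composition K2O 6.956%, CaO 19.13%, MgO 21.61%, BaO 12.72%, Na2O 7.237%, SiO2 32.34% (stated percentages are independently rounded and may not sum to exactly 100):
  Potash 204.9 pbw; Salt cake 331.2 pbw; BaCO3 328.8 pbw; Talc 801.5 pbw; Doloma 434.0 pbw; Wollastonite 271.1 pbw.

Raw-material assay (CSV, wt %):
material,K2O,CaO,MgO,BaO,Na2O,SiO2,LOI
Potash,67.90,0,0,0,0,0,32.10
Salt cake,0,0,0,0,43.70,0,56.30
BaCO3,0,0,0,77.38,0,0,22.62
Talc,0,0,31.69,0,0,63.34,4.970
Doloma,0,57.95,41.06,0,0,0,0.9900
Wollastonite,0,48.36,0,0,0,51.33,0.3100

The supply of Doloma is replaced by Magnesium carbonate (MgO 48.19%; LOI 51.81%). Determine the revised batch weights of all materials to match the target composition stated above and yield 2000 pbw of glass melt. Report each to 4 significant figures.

The intermediate values appear, rounded to four significant digits, within the worked lines. The working math holds full float precision at every stage; each reported result is rounded exactly once. All derived quantities (glass mass, the six compositions, the yield, ignition loss, the totals) are rebuilt starting from the weights at 2000 pbw of glass in full float precision, as written in the question or the answer.
Per-oxide target masses for 2000 pbw glass melt:
  K2O: 6.956% × 2000 = 139.1 pbw
  CaO: 19.13% × 2000 = 382.6 pbw
  MgO: 21.61% × 2000 = 432.2 pbw
  BaO: 12.72% × 2000 = 254.4 pbw
  Na2O: 7.237% × 2000 = 144.7 pbw
  SiO2: 32.34% × 2000 = 646.8 pbw
Balance tally, oxide-wise, given the weights on record, under the basis named above (sum by sum, the targets are met net of answer rounding effects):
  K2O: 204.9·0.6790 = 139.1 pbw (target 139.1 pbw)
  CaO: 791.1·0.4836 = 382.6 pbw (target 382.6 pbw)
  MgO: 380.0·0.3169 + 647.0·0.4819 = 432.2 pbw (target 432.2 pbw)
  BaO: 328.8·0.7738 = 254.4 pbw (target 254.4 pbw)
  Na2O: 331.2·0.4370 = 144.7 pbw (target 144.7 pbw)
  SiO2: 380.0·0.6334 + 791.1·0.5133 = 646.8 pbw (target 646.8 pbw)
Glass-mass sanity pass: whole batch net of LOI = 2000 pbw (summing oxide targets gives 2000 pbw; stated basis 2000 pbw — deltas are rounding alone).
Batch total: Σ batch = 2683 pbw; Σ batch·LOI gives LOI loss = 683.2 pbw; glass ÷ batch gives a yield of 74.54%.

Revised batch per 2000 pbw glass melt:
  Potash: 204.9 pbw
  Salt cake: 331.2 pbw
  BaCO3: 328.8 pbw
  Talc: 380.0 pbw
  Magnesium carbonate: 647.0 pbw
  Wollastonite: 791.1 pbw
Total batch = 2683 pbw; LOI loss = 683.2 pbw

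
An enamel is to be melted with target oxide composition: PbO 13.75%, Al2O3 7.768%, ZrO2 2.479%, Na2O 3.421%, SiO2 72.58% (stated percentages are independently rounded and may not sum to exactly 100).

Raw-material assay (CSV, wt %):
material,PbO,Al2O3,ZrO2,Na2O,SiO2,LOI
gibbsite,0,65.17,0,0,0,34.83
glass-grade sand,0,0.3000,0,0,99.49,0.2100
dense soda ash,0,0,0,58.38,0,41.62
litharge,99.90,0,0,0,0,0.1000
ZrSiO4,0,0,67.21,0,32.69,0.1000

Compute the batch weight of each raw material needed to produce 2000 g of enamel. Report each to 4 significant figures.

Batch per 2000 g enamel:
  gibbsite: 231.8 g
  glass-grade sand: 1435 g
  dense soda ash: 117.2 g
  litharge: 275.3 g
  ZrSiO4: 73.77 g
Total batch = 2133 g; LOI loss = 132.9 g; yield = 93.77%

The whole derivation carries full precision at all times; in-progress results are printed (rounded to 4 significant figures) alongside each step — a single rounding finalizes each reported number; the derived quantities, including LOI, glass mass, the five compositions, yield, the totals, are rebuilt using the weight values at 2000 g of glass in full precision, precisely as stated by problem or answer.
Target oxide masses per 2000 g enamel:
  PbO: 13.75% × 2000 = 275.0 g
  Al2O3: 7.768% × 2000 = 155.4 g
  ZrO2: 2.479% × 2000 = 49.58 g
  Na2O: 3.421% × 2000 = 68.42 g
  SiO2: 72.58% × 2000 = 1452 g
Balance tally, oxide-wise, on the weights just shown, on the stated basis (delivered sums recover each target modulo rounding of the values):
  PbO: 275.3·0.9990 = 275.0 g (target 275.0 g)
  Al2O3: 231.8·0.6517 + 1435·0.003000 = 155.4 g (target 155.4 g)
  ZrO2: 73.77·0.6721 = 49.58 g (target 49.58 g)
  Na2O: 117.2·0.5838 = 68.42 g (target 68.42 g)
  SiO2: 1435·0.9949 + 73.77·0.3269 = 1452 g (target 1452 g)
Consistency of the glass mass: total batch − LOI = 2000 g (summing oxide targets gives 2000 g; basis as stated: 2000 g — deltas are rounding alone).
Whole-batch sum: Σ batch = 2133 g; loss to ignition Σ batch·LOI = 132.9 g; as yield: glass ÷ batch → 93.77%.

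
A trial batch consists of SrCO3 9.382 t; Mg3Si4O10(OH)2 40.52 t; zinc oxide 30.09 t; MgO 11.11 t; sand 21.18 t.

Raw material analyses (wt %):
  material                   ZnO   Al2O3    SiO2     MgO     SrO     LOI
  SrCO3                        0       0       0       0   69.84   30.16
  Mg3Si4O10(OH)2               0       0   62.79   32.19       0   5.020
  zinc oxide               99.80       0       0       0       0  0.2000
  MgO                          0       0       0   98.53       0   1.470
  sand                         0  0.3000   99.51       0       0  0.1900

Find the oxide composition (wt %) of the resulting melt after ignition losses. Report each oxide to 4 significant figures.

The working math maintains full float precision all the way through; the intermediate values are shown (rounded to 4 significant figures) between the steps. Every reported value is rounded only once; derived quantities, which include LOI, the five compositions, totals, the yield, glass mass, are rebuilt in exact precision, exactly as printed in the problem or answer text, from the weighed amounts at 107.2 t of glass.
What the batch supplies per oxide:
  ZnO: 30.09·0.9980 = 30.03 t
  Al2O3: 21.18·0.003000 = 0.06354 t
  SiO2: 40.52·0.6279 + 21.18·0.9951 = 46.52 t
  MgO: 40.52·0.3219 + 11.11·0.9853 = 23.99 t
  SrO: 9.382·0.6984 = 6.552 t
LOI: 9.382·0.3016 + 40.52·0.05020 + 30.09·0.002000 + 11.11·0.01470 + 21.18·0.001900 = 5.127 t
The glass mass, total less LOI, = 112.3 − 5.127 = 107.2 t (matching Σ of the oxides)
each wt % is 100 × oxide ÷ glass

Glass mass = 107.2 t (batch 112.3 − LOI 5.127).
Composition: ZnO 28.02%, Al2O3 0.05930%, SiO2 43.41%, MgO 22.39%, SrO 6.115%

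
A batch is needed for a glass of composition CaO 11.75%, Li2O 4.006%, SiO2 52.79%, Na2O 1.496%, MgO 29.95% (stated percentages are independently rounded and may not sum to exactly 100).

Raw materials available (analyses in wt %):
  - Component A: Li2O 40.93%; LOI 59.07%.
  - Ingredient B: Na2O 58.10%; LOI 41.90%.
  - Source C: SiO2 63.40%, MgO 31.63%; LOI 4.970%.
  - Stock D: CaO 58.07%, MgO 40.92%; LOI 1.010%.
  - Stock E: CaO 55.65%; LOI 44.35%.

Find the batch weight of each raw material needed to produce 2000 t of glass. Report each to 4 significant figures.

Batch per 2000 t glass:
  Component A: 195.7 t
  Ingredient B: 51.50 t
  Source C: 1665 t
  Stock D: 176.6 t
  Stock E: 238.0 t
Total batch = 2327 t; LOI loss = 327.3 t; yield = 85.93%

All internal work maintains full float precision at every stage; the intermediate values are printed rounded off to 4 significant digits on the page; every reported figure is rounded a single time — all derived quantities (net glass mass, ignition loss, five oxide percentages, totals, yield) are re-derived starting from the weights for 2000 t of glass at full float precision as quoted within either problem or answer.
Per-oxide target masses for 2000 t glass:
  CaO: 11.75% × 2000 = 235.0 t
  Li2O: 4.006% × 2000 = 80.12 t
  SiO2: 52.79% × 2000 = 1056 t
  Na2O: 1.496% × 2000 = 29.92 t
  MgO: 29.95% × 2000 = 599.0 t
Balance tally, oxide-wise, from the weights as reported, for the quoted basis mass (each sum matches its target mass given rounding of the digits):
  CaO: 176.6·0.5807 + 238.0·0.5565 = 235.0 t (target 235.0 t)
  Li2O: 195.7·0.4093 = 80.10 t (target 80.12 t)
  SiO2: 1665·0.6340 = 1056 t (target 1056 t)
  Na2O: 51.50·0.5810 = 29.92 t (target 29.92 t)
  MgO: 1665·0.3163 + 176.6·0.4092 = 598.9 t (target 599.0 t)
Glass-mass bookkeeping: total charge less LOI = 2000 t (the targets, summed, come to 2000 t; the stated basis being 2000 t — a pure rounding effect).
Total batch = Σ batch = 2327 t; LOI loss = Σ batch·LOI = 327.3 t; yield: glass divided by total = 85.93%.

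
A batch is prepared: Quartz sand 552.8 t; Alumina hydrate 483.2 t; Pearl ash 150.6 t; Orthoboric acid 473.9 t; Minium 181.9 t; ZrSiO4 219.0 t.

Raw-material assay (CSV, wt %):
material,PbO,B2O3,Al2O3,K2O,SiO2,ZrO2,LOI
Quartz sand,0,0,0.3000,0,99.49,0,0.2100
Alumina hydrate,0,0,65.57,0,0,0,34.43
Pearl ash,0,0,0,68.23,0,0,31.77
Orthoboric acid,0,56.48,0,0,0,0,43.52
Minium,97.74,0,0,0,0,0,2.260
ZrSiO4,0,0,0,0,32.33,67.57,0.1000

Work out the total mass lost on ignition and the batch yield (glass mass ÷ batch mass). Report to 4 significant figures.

LOI loss = 425.9 t; glass = 1635 t; yield = 79.34%

The whole derivation holds full precision through the solve; intermediates are displayed (rounded to four significant figures) at each printed step. Exactly one rounding goes into every reported number. All derived quantities are re-derived in full float precision (glass mass, LOI, yield, totals, the six compositions) from the weighed amounts for 1635 t of glass, exactly as printed in question or answer.
Loss on ignition, line by line:
  Quartz sand: 552.8 × 0.002100 = 1.161 t
  Alumina hydrate: 483.2 × 0.3443 = 166.4 t
  Pearl ash: 150.6 × 0.3177 = 47.85 t
  Orthoboric acid: 473.9 × 0.4352 = 206.2 t
  Minium: 181.9 × 0.02260 = 4.111 t
  ZrSiO4: 219.0 × 0.001000 = 0.2190 t
Total LOI = 425.9 t
Glass = batch − LOI = 2061 − 425.9 = 1635 t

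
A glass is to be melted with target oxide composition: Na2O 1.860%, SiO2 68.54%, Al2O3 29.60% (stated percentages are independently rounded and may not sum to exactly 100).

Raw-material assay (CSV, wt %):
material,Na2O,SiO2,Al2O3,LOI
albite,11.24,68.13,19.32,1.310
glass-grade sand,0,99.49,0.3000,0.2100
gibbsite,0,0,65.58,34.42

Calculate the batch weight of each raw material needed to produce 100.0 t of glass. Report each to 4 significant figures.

Batch per 100.0 t glass:
  albite: 16.55 t
  glass-grade sand: 57.56 t
  gibbsite: 40.00 t
Total batch = 114.1 t; LOI loss = 14.11 t; yield = 87.64%

Each numeric step keeps exact precision end to end. Mid-chain values are printed (rounded to 4 significant digits) between the steps; exactly one rounding goes into each reported number — all derived quantities, including LOI, net glass mass, three oxide percentages, totals, yield, are carried using the weight values for 100.0 t of glass at full precision as given in either problem or answer.
Oxide mass targets, per 100.0 t glass:
  Na2O: 1.860% × 100.0 = 1.860 t
  SiO2: 68.54% × 100.0 = 68.54 t
  Al2O3: 29.60% × 100.0 = 29.60 t
Checking each oxide sum per the reported batch figures, under the basis named above (every target is met by its sum up to rounding of the answer):
  Na2O: 16.55·0.1124 = 1.860 t (target 1.860 t)
  SiO2: 16.55·0.6813 + 57.56·0.9949 = 68.54 t (target 68.54 t)
  Al2O3: 16.55·0.1932 + 57.56·0.003000 + 40.00·0.6558 = 29.60 t (target 29.60 t)
Glass-mass sanity pass: total batch − LOI = 100.0 t (the targets, summed, come to 100.0 t; against the stated basis, 100.0 t — a pure rounding effect).
Adding the batch up: Σ batch = 114.1 t; ignition loss, Σ(batch × LOI) = 14.11 t; the yield ratio, glass ÷ batch: 87.64%.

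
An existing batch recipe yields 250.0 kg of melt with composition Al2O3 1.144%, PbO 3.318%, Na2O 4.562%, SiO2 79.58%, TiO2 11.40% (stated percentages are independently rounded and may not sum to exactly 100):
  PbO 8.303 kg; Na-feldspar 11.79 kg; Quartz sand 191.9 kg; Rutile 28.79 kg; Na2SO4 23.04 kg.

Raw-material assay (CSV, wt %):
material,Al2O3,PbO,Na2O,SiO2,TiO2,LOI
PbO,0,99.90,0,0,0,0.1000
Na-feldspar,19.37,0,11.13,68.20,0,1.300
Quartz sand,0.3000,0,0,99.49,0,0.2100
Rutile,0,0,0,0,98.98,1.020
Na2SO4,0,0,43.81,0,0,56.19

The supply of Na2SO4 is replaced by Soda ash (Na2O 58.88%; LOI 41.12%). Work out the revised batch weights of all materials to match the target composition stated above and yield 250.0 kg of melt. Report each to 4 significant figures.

Mid-chain values are displayed (rounded to 4 significant digits) when written out. The whole derivation carries exact precision at every stage — every reported value is rounded once only. All derived quantities (the yield, the five compositions, net glass mass, LOI, the totals) are recomputed at full float precision from the weighed amounts per 250.0 kg of glass, exactly as printed in either problem or answer.
The oxide mass targets at 250.0 kg melt:
  Al2O3: 1.144% × 250.0 = 2.860 kg
  PbO: 3.318% × 250.0 = 8.295 kg
  Na2O: 4.562% × 250.0 = 11.40 kg
  SiO2: 79.58% × 250.0 = 199.0 kg
  TiO2: 11.40% × 250.0 = 28.50 kg
Checking each oxide sum working from each reported weight, on the stated basis (delivered sums recover each target exact up to rounding of places):
  Al2O3: 11.79·0.1937 + 191.9·0.003000 = 2.859 kg (target 2.860 kg)
  PbO: 8.303·0.9990 = 8.295 kg (target 8.295 kg)
  Na2O: 11.79·0.1113 + 17.14·0.5888 = 11.40 kg (target 11.40 kg)
  SiO2: 11.79·0.6820 + 191.9·0.9949 = 199.0 kg (target 199.0 kg)
  TiO2: 28.79·0.9898 = 28.50 kg (target 28.50 kg)
Glass-mass closure: net batch after ignition = 250.0 kg (summing oxide targets gives 250.0 kg; versus the stated basis of 250.0 kg — any gap is answer rounding).
Adding the batch up: Σ batch = 257.9 kg; Σ batch·LOI gives LOI loss = 7.906 kg; the yield ratio, glass ÷ batch: 96.93%.

Revised batch per 250.0 kg melt:
  PbO: 8.303 kg
  Na-feldspar: 11.79 kg
  Quartz sand: 191.9 kg
  Rutile: 28.79 kg
  Soda ash: 17.14 kg
Total batch = 257.9 kg; LOI loss = 7.906 kg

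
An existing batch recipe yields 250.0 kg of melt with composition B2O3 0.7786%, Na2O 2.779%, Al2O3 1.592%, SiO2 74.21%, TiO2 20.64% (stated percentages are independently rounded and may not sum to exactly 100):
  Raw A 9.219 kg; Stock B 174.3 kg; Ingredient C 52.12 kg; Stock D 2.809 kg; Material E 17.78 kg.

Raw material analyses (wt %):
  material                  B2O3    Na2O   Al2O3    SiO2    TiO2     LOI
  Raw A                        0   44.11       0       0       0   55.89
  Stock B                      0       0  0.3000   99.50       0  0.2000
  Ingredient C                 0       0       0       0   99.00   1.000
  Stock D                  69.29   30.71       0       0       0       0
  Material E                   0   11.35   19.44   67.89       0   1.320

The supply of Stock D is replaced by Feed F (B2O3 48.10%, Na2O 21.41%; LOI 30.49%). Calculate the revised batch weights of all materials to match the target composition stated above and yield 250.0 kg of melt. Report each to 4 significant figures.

Revised batch per 250.0 kg melt:
  Raw A: 9.210 kg
  Stock B: 174.3 kg
  Ingredient C: 52.12 kg
  Feed F: 4.047 kg
  Material E: 17.78 kg
Total batch = 257.5 kg; LOI loss = 7.486 kg

The whole derivation holds full float precision in every operation; mid-chain values are shown, rounded to 4 significant digits, when written out; every reported value is rounded once only; the derived quantities, including ignition loss, the yield, totals, five oxide percentages, glass mass, are computed from the batch weights at 250.0 kg of glass in full precision, exactly as printed in the problem or the answer.
Oxide-by-oxide targets in 250.0 kg melt:
  B2O3: 0.7786% × 250.0 = 1.946 kg
  Na2O: 2.779% × 250.0 = 6.948 kg
  Al2O3: 1.592% × 250.0 = 3.980 kg
  SiO2: 74.21% × 250.0 = 185.5 kg
  TiO2: 20.64% × 250.0 = 51.60 kg
Sums-versus-targets review on the weights just shown, versus the basis set out (target by target, the sums agree up to rounding of the answer):
  B2O3: 4.047·0.4810 = 1.947 kg (target 1.946 kg)
  Na2O: 9.210·0.4411 + 4.047·0.2141 + 17.78·0.1135 = 6.947 kg (target 6.948 kg)
  Al2O3: 174.3·0.003000 + 17.78·0.1944 = 3.979 kg (target 3.980 kg)
  SiO2: 174.3·0.9950 + 17.78·0.6789 = 185.5 kg (target 185.5 kg)
  TiO2: 52.12·0.9900 = 51.60 kg (target 51.60 kg)
Glass-mass closure: the batch minus its LOI: 250.0 kg (the targets, summed, come to 250.0 kg; basis as stated: 250.0 kg — deltas are rounding alone).
Adding the batch up: Σ batch = 257.5 kg; the LOI term Σ batch·LOI equals 7.486 kg; yield: glass divided by total = 97.09%.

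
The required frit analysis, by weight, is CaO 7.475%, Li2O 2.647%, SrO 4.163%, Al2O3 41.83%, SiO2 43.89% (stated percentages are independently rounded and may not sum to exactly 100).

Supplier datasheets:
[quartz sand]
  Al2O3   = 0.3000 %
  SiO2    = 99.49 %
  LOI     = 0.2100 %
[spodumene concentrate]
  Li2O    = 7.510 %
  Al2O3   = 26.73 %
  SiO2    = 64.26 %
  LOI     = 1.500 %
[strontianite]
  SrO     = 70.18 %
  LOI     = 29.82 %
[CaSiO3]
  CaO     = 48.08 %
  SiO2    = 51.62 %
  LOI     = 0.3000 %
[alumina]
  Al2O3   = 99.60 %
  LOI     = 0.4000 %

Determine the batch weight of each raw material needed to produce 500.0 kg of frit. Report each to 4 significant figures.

The working math carries exact precision throughout — mid-chain values are shown (rounded to 4 significant figures) between the steps. Each reported value takes just one rounding; all derived quantities (LOI, totals, yield, glass mass, five oxide percentages) are computed from the batch weights per 500.0 kg of glass at full float precision as quoted within the question or the answer.
Oxide mass targets, per 500.0 kg frit:
  CaO: 7.475% × 500.0 = 37.38 kg
  Li2O: 2.647% × 500.0 = 13.24 kg
  SrO: 4.163% × 500.0 = 20.82 kg
  Al2O3: 41.83% × 500.0 = 209.2 kg
  SiO2: 43.89% × 500.0 = 219.4 kg
Balance tally, oxide-wise, with the batch weights as given, relative to the basis at hand (every target is met by its sum once rounding is allowed for):
  CaO: 77.74·0.4808 = 37.38 kg (target 37.38 kg)
  Li2O: 176.2·0.07510 = 13.23 kg (target 13.24 kg)
  SrO: 29.66·0.7018 = 20.82 kg (target 20.82 kg)
  Al2O3: 66.42·0.003000 + 176.2·0.2673 + 162.5·0.9960 = 209.1 kg (target 209.2 kg)
  SiO2: 66.42·0.9949 + 176.2·0.6426 + 77.74·0.5162 = 219.4 kg (target 219.4 kg)
Glass-mass closure: total batch − LOI = 500.0 kg (the targets, summed, come to 500.0 kg; the stated basis being 500.0 kg — rounding explains the deltas).
Summing the batch: Σ batch = 512.5 kg; ignition loss, Σ(batch × LOI) = 12.51 kg; yield, glass over the total, = 97.56%.

Batch per 500.0 kg frit:
  quartz sand: 66.42 kg
  spodumene concentrate: 176.2 kg
  strontianite: 29.66 kg
  CaSiO3: 77.74 kg
  alumina: 162.5 kg
Total batch = 512.5 kg; LOI loss = 12.51 kg; yield = 97.56%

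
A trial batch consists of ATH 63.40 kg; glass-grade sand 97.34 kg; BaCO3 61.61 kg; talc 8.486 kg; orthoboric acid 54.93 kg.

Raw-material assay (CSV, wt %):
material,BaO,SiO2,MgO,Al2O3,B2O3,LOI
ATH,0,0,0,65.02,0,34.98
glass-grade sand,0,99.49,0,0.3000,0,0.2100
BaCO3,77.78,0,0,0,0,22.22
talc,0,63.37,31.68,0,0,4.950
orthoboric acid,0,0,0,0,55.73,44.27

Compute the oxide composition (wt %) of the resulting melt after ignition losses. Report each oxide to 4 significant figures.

Glass mass = 225.0 kg (batch 285.8 − LOI 60.81).
Composition: BaO 21.30%, SiO2 45.44%, MgO 1.195%, Al2O3 18.45%, B2O3 13.61%

Every computation keeps exact precision at all times; working values appear (rounded to four significant figures) within the worked lines; every reported value sees exactly one rounding. All derived quantities are computed at full precision (the totals, ignition loss, glass mass, five oxide percentages, yield) starting from the weights at 225.0 kg of glass exactly as shown in the problem or answer text.
Mass of each oxide from the mix:
  BaO: 61.61·0.7778 = 47.92 kg
  SiO2: 97.34·0.9949 + 8.486·0.6337 = 102.2 kg
  MgO: 8.486·0.3168 = 2.688 kg
  Al2O3: 63.40·0.6502 + 97.34·0.003000 = 41.51 kg
  B2O3: 54.93·0.5573 = 30.61 kg
LOI: 63.40·0.3498 + 97.34·0.002100 + 61.61·0.2222 + 8.486·0.04950 + 54.93·0.4427 = 60.81 kg
Resulting glass, batch − LOI: 285.8 − 60.81 = 225.0 kg (the oxide masses sum to this)
percent by weight: oxide/glass ×100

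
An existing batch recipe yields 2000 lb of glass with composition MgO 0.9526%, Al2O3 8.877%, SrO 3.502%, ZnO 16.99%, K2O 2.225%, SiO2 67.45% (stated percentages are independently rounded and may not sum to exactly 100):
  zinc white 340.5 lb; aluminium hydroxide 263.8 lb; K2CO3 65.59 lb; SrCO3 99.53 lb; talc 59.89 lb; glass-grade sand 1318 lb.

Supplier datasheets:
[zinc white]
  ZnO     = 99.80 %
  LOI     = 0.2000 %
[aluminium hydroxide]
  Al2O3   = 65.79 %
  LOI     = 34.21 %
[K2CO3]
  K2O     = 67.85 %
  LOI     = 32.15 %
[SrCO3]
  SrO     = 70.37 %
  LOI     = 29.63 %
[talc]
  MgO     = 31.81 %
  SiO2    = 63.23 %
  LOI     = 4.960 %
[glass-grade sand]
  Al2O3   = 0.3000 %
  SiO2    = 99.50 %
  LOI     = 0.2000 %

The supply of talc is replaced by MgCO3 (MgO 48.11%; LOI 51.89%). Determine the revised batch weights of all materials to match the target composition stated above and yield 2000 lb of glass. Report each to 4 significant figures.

Revised batch per 2000 lb glass:
  zinc white: 340.5 lb
  aluminium hydroxide: 263.7 lb
  K2CO3: 65.59 lb
  SrCO3: 99.53 lb
  MgCO3: 39.60 lb
  glass-grade sand: 1356 lb
Total batch = 2165 lb; LOI loss = 164.7 lb

Values along the way are printed rounded off to 4 significant figures across the worked steps. Each numeric step maintains full float precision in every operation; every reported value is rounded only once. The derived quantities are re-derived from the weighed amounts at 2000 lb of glass in exact precision (yield, the totals, net glass mass, six oxide percentages, LOI), exactly as printed in either problem or answer.
Target masses of each oxide per 2000 lb glass:
  MgO: 0.9526% × 2000 = 19.05 lb
  Al2O3: 8.877% × 2000 = 177.5 lb
  SrO: 3.502% × 2000 = 70.04 lb
  ZnO: 16.99% × 2000 = 339.8 lb
  K2O: 2.225% × 2000 = 44.50 lb
  SiO2: 67.45% × 2000 = 1349 lb
Balance tally, oxide-wise, given the weights on record, per the basis as stated (oxide sums agree with the targets given rounding of the digits):
  MgO: 39.60·0.4811 = 19.05 lb (target 19.05 lb)
  Al2O3: 263.7·0.6579 + 1356·0.003000 = 177.6 lb (target 177.5 lb)
  SrO: 99.53·0.7037 = 70.04 lb (target 70.04 lb)
  ZnO: 340.5·0.9980 = 339.8 lb (target 339.8 lb)
  K2O: 65.59·0.6785 = 44.50 lb (target 44.50 lb)
  SiO2: 1356·0.9950 = 1349 lb (target 1349 lb)
Glass-mass sanity pass: batch total minus LOI = 2000 lb (the targets, summed, come to 2000 lb; versus the stated basis of 2000 lb — a pure rounding effect).
Batch total: Σ batch = 2165 lb; loss to ignition Σ batch·LOI = 164.7 lb; as yield: glass ÷ batch → 92.39%.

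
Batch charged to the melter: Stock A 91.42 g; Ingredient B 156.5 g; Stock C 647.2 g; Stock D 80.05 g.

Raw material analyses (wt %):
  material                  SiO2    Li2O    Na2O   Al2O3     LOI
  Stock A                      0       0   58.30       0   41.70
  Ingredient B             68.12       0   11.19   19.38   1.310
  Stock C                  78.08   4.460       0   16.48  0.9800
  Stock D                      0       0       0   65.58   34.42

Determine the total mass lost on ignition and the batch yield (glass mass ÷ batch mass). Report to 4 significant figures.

Values along the way are displayed rounded off to 4 significant digits between the steps; every computation holds exact precision from first step to last. Each reported result takes just one rounding — the derived quantities are re-derived from the weighed amounts on 901.1 g of glass at exact precision (four oxide percentages, LOI, yield, totals, net glass mass), precisely as stated by the problem or answer text.
Each material's LOI contribution:
  Stock A: 91.42 × 0.4170 = 38.12 g
  Ingredient B: 156.5 × 0.01310 = 2.050 g
  Stock C: 647.2 × 0.009800 = 6.343 g
  Stock D: 80.05 × 0.3442 = 27.55 g
Total LOI = 74.07 g
Glass = batch − LOI = 975.2 − 74.07 = 901.1 g

LOI loss = 74.07 g; glass = 901.1 g; yield = 92.40%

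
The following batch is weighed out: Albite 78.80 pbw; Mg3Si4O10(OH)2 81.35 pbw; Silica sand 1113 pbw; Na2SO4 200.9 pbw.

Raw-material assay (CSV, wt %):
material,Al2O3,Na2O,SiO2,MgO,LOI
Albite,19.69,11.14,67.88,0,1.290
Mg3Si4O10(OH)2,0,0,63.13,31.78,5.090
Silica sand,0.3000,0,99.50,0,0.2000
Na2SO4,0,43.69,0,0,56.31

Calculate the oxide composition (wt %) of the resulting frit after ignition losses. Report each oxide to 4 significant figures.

Glass mass = 1354 pbw (batch 1474 − LOI 120.5).
Composition: Al2O3 1.393%, Na2O 7.133%, SiO2 89.56%, MgO 1.910%

Every computation carries full float precision from first step to last — values along the way are displayed (rounded to 4 significant figures) in the working. Each reported result includes exactly one rounding; the derived quantities are rebuilt from the weighed amounts at 1354 pbw of glass at full precision (glass mass, yield, the totals, four oxide percentages, ignition loss) as set out in the problem or answer text.
Oxide masses out of the charge:
  Al2O3: 78.80·0.1969 + 1113·0.003000 = 18.85 pbw
  Na2O: 78.80·0.1114 + 200.9·0.4369 = 96.55 pbw
  SiO2: 78.80·0.6788 + 81.35·0.6313 + 1113·0.9950 = 1212 pbw
  MgO: 81.35·0.3178 = 25.85 pbw
LOI: 78.80·0.01290 + 81.35·0.05090 + 1113·0.002000 + 200.9·0.5631 = 120.5 pbw
Glass mass = batch − LOI = 1474 − 120.5 = 1354 pbw (consistent with Σ oxide mass)
wt %: oxide over glass, times 100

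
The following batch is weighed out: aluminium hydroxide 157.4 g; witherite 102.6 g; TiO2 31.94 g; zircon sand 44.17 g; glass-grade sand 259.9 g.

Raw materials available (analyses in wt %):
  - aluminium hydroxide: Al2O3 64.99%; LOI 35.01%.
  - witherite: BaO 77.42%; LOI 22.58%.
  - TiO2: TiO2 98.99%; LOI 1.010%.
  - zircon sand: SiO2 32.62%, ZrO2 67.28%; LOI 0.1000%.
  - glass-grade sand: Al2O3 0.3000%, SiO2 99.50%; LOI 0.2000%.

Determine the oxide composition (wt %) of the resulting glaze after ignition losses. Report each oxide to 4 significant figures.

Glass mass = 516.9 g (batch 596.0 − LOI 79.16).
Composition: BaO 15.37%, Al2O3 19.94%, SiO2 52.82%, TiO2 6.117%, ZrO2 5.750%

Rounding to four significant figures extends to each intermediate as shown; all arithmetic maintains exact precision in every operation — a single rounding completes every reported figure. The derived quantities (ignition loss, yield, the five compositions, totals, glass mass) are rebuilt using the weight values for 516.9 g of glass at full float precision, exactly as printed in problem or answer.
What the batch supplies per oxide:
  BaO: 102.6·0.7742 = 79.43 g
  Al2O3: 157.4·0.6499 + 259.9·0.003000 = 103.1 g
  SiO2: 44.17·0.3262 + 259.9·0.9950 = 273.0 g
  TiO2: 31.94·0.9899 = 31.62 g
  ZrO2: 44.17·0.6728 = 29.72 g
LOI: 157.4·0.3501 + 102.6·0.2258 + 31.94·0.01010 + 44.17·0.001000 + 259.9·0.002000 = 79.16 g
The glass mass, total less LOI, = 596.0 − 79.16 = 516.9 g (matching Σ of the oxides)
wt % = 100 × oxide mass / glass mass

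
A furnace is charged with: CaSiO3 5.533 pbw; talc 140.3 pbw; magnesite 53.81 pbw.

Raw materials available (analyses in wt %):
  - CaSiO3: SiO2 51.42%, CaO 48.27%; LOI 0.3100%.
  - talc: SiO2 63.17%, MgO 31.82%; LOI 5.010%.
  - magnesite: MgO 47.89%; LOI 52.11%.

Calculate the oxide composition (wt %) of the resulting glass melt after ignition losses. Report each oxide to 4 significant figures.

Glass mass = 164.6 pbw (batch 199.6 − LOI 35.09).
Composition: SiO2 55.59%, MgO 42.79%, CaO 1.623%

Values along the way appear (rounded to four significant digits) in the working. Every computation keeps full float precision at all times — exactly one rounding is applied to every reported result; the derived quantities are computed using the weight values at 164.6 pbw of glass in full float precision (glass mass, totals, the yield, ignition loss, the three compositions) as quoted within either problem or answer.
What the batch supplies per oxide:
  SiO2: 5.533·0.5142 + 140.3·0.6317 = 91.47 pbw
  MgO: 140.3·0.3182 + 53.81·0.4789 = 70.41 pbw
  CaO: 5.533·0.4827 = 2.671 pbw
LOI: 5.533·0.003100 + 140.3·0.05010 + 53.81·0.5211 = 35.09 pbw
Glass = total batch minus LOI = 199.6 − 35.09 = 164.6 pbw (= the summed oxide contributions)
wt % = 100 × oxide mass / glass mass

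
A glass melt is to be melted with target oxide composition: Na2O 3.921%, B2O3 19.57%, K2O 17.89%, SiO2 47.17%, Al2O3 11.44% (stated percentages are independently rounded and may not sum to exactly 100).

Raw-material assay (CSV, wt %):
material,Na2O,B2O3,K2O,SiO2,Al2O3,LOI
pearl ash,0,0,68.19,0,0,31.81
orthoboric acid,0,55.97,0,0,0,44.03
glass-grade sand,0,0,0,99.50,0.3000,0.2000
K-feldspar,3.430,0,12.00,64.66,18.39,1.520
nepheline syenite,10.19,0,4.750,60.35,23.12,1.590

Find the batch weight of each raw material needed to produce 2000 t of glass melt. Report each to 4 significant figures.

Batch per 2000 t glass melt:
  pearl ash: 399.1 t
  orthoboric acid: 699.3 t
  glass-grade sand: 271.0 t
  K-feldspar: 471.9 t
  nepheline syenite: 610.7 t
Total batch = 2452 t; LOI loss = 452.3 t; yield = 81.55%

Every computation carries full float precision through the solve. Rounding to four significant figures governs every in-between result as displayed — every reported number takes exactly one rounding. The derived quantities, including five oxide percentages, glass mass, ignition loss, the yield, the totals, are recomputed from the weighed amounts for 2000 t of glass at exact precision, as quoted within the question or the answer.
Target masses of each oxide per 2000 t glass melt:
  Na2O: 3.921% × 2000 = 78.42 t
  B2O3: 19.57% × 2000 = 391.4 t
  K2O: 17.89% × 2000 = 357.8 t
  SiO2: 47.17% × 2000 = 943.4 t
  Al2O3: 11.44% × 2000 = 228.8 t
Oxide-by-oxide audit given the weights on record, at the basis given (target by target, the sums agree modulo rounding of the values):
  Na2O: 471.9·0.03430 + 610.7·0.1019 = 78.42 t (target 78.42 t)
  B2O3: 699.3·0.5597 = 391.4 t (target 391.4 t)
  K2O: 399.1·0.6819 + 471.9·0.1200 + 610.7·0.04750 = 357.8 t (target 357.8 t)
  SiO2: 271.0·0.9950 + 471.9·0.6466 + 610.7·0.6035 = 943.3 t (target 943.4 t)
  Al2O3: 271.0·0.003000 + 471.9·0.1839 + 610.7·0.2312 = 228.8 t (target 228.8 t)
Glass-mass sanity pass: net batch after ignition = 2000 t (summing oxide targets gives 2000 t; with the basis standing at 2000 t — a pure rounding effect).
Adding the batch up: Σ batch = 2452 t; ignition loss, Σ(batch × LOI) = 452.3 t; glass ÷ batch gives a yield of 81.55%.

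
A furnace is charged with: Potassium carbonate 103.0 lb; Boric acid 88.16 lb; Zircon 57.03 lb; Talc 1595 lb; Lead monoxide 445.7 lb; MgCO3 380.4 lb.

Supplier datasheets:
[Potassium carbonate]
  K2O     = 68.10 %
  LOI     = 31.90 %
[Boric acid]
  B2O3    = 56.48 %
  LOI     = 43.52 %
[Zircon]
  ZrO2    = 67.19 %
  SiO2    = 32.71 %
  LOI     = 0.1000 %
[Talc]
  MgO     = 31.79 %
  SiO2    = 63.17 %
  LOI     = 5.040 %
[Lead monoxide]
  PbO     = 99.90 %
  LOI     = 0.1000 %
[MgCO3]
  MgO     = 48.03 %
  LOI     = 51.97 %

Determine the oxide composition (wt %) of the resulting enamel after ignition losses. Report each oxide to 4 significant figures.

Glass mass = 2319 lb (batch 2669 − LOI 349.8).
Composition: ZrO2 1.652%, MgO 29.74%, B2O3 2.147%, PbO 19.20%, SiO2 44.24%, K2O 3.024%

All internal work maintains full precision throughout — values along the way appear rounded to four significant digits between the steps. Each reported number takes a single rounding. The derived quantities (ignition loss, the totals, six oxide percentages, the yield, net glass mass) are re-derived from the batch weights per 2319 lb of glass in exact precision exactly as printed in the question or the answer.
Oxide-by-oxide delivered mass:
  ZrO2: 57.03·0.6719 = 38.32 lb
  MgO: 1595·0.3179 + 380.4·0.4803 = 689.8 lb
  B2O3: 88.16·0.5648 = 49.79 lb
  PbO: 445.7·0.9990 = 445.3 lb
  SiO2: 57.03·0.3271 + 1595·0.6317 = 1026 lb
  K2O: 103.0·0.6810 = 70.14 lb
LOI: 103.0·0.3190 + 88.16·0.4352 + 57.03·0.001000 + 1595·0.05040 + 445.7·0.001000 + 380.4·0.5197 = 349.8 lb
Net of LOI, the glass mass = 2669 − 349.8 = 2319 lb (= the summed oxide contributions)
each wt % is 100 × oxide ÷ glass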